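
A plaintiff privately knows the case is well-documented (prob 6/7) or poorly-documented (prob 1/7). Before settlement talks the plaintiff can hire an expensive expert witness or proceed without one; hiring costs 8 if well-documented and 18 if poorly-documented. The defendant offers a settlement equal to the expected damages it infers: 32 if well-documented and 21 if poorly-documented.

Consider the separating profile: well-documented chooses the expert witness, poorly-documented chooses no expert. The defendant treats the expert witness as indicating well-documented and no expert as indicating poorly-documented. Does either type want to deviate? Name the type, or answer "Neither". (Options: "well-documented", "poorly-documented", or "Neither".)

Neither

The expert witness pays 32; no expert pays 21.
well-documented: assigned the expert witness, nets 32 − 8 = 24; deviating to no expert nets 21.
poorly-documented: assigned no expert, nets 21; deviating to the expert witness nets 32 − 18 = 14.
Both types strictly prefer their assigned action; no profitable deviation.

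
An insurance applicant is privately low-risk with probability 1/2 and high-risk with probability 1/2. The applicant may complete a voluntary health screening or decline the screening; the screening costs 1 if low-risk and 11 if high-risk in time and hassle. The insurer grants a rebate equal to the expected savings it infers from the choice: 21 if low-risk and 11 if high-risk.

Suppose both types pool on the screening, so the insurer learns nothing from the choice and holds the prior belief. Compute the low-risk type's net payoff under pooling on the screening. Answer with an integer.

Pooled rebate = 1/2·21 + 1/2·11 = 16.
low-risk pays cost 1 for the screening, so net payoff = 16 − 1 = 15.

15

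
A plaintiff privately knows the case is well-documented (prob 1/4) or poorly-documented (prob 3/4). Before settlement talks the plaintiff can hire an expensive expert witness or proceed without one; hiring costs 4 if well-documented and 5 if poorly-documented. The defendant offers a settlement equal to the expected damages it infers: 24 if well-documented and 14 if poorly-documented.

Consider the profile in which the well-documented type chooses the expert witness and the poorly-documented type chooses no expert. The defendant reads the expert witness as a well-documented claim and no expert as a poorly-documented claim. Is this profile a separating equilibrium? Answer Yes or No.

No

Under these beliefs, the expert witness earns settlement 24 and no expert earns settlement 14.
well-documented: the expert witness nets 24 − 4 = 20; no expert nets 14. well-documented prefers the expert witness.
poorly-documented: the expert witness nets 24 − 5 = 19; no expert nets 14. poorly-documented would deviate to the expert witness.
poorly-documented has a profitable deviation, so the profile is not an equilibrium.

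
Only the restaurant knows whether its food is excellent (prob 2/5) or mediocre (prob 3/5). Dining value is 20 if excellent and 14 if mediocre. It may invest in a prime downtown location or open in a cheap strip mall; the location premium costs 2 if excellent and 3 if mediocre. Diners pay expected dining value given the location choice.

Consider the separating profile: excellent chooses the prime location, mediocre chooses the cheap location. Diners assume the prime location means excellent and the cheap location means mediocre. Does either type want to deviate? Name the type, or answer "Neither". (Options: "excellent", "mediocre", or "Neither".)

The prime location pays 20; the cheap location pays 14.
excellent: assigned the prime location, nets 20 − 2 = 18; deviating to the cheap location nets 14.
mediocre: assigned the cheap location, nets 14; deviating to the prime location nets 20 − 3 = 17.
The mediocre type gains 3 by deviating.

mediocre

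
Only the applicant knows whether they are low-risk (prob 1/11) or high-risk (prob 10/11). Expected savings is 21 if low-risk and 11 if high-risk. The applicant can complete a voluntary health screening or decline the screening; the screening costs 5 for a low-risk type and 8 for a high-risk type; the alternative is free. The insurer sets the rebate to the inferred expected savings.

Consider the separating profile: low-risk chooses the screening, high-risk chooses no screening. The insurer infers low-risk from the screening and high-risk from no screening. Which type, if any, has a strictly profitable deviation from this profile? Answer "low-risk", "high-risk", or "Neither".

The screening pays 21; no screening pays 11.
low-risk: assigned the screening, nets 21 − 5 = 16; deviating to no screening nets 11.
high-risk: assigned no screening, nets 11; deviating to the screening nets 21 − 8 = 13.
The high-risk type gains 2 by deviating.

high-risk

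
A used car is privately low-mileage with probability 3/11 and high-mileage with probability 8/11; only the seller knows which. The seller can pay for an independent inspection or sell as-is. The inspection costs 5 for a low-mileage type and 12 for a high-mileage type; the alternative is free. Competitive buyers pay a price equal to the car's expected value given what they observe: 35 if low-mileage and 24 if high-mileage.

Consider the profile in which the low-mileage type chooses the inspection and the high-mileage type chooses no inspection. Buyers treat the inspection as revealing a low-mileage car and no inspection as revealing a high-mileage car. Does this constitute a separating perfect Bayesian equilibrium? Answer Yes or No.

Yes

Under these beliefs, the inspection earns price 35 and no inspection earns price 24.
low-mileage: the inspection nets 35 − 5 = 30; no inspection nets 24. low-mileage prefers the inspection.
high-mileage: the inspection nets 35 − 12 = 23; no inspection nets 24. high-mileage prefers no inspection.
Neither type deviates, so the separating profile is an equilibrium.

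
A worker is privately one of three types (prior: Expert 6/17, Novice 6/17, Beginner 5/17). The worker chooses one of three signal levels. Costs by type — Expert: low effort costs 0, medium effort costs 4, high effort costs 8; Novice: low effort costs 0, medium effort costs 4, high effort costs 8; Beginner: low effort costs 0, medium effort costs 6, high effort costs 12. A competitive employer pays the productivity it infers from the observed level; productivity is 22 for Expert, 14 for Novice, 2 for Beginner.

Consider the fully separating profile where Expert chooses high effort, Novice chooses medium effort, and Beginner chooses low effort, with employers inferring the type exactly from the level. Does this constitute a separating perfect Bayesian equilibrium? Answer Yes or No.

No

Separating wages: high effort → 22, medium effort → 14, low effort → 2.
Expert (assigned high effort): low effort: 2 − 0 = 2; medium effort: 14 − 4 = 10; high effort: 22 − 8 = 14. Expert stays.
Novice (assigned medium effort): low effort: 2 − 0 = 2; medium effort: 14 − 4 = 10; high effort: 22 − 8 = 14. Novice prefers high effort.
Beginner (assigned low effort): low effort: 2 − 0 = 2; medium effort: 14 − 6 = 8; high effort: 22 − 12 = 10. Beginner prefers high effort.
At least one type deviates; the separating profile fails.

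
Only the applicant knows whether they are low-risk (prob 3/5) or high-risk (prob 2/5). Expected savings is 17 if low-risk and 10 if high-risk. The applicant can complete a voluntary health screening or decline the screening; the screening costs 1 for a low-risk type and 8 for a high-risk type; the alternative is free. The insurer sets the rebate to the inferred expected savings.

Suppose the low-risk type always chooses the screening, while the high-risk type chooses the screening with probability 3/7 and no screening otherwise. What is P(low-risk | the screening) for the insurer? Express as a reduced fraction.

P(the screening) = (3/5)·1 + (2/5)·(3/7) = 27/35.
By Bayes' rule, P(low-risk | the screening) = (3/5) / (27/35) = 7/9.

7/9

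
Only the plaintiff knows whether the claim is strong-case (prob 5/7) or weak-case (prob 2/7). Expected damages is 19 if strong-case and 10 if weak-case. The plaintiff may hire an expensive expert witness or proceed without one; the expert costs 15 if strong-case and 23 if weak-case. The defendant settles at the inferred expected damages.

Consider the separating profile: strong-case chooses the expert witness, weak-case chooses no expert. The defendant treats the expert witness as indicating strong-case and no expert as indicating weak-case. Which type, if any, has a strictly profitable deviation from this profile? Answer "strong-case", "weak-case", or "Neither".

The expert witness pays 19; no expert pays 10.
strong-case: assigned the expert witness, nets 19 − 15 = 4; deviating to no expert nets 10.
weak-case: assigned no expert, nets 10; deviating to the expert witness nets 19 − 23 = -4.
The strong-case type gains 6 by deviating.

strong-case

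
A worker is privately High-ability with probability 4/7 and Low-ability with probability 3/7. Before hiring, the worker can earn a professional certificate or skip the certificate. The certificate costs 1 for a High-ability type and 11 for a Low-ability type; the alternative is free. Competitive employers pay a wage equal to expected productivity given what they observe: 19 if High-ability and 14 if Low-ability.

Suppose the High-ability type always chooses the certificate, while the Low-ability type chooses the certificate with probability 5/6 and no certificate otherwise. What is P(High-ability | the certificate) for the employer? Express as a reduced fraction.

P(the certificate) = (4/7)·1 + (3/7)·(5/6) = 13/14.
By Bayes' rule, P(High-ability | the certificate) = (4/7) / (13/14) = 8/13.

8/13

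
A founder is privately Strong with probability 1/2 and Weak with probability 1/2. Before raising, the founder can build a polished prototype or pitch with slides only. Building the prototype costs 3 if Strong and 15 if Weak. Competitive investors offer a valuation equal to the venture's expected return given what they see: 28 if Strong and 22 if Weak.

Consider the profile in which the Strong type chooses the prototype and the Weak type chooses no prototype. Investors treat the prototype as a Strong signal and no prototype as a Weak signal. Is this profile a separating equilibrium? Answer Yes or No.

Under these beliefs, the prototype earns valuation 28 and no prototype earns valuation 22.
Strong: the prototype nets 28 − 3 = 25; no prototype nets 22. Strong prefers the prototype.
Weak: the prototype nets 28 − 15 = 13; no prototype nets 22. Weak prefers no prototype.
Neither type deviates, so the separating profile is an equilibrium.

Yes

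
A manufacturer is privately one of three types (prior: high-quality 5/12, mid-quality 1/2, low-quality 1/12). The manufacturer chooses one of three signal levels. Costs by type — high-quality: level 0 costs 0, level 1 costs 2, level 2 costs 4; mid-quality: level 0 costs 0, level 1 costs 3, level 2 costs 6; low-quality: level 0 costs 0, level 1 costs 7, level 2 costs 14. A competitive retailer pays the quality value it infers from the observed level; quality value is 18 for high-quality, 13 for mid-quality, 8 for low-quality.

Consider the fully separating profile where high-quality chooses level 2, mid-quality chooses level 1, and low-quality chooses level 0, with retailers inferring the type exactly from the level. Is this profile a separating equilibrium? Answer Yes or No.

No

Separating prices: level 2 → 18, level 1 → 13, level 0 → 8.
high-quality (assigned level 2): level 0: 8 − 0 = 8; level 1: 13 − 2 = 11; level 2: 18 − 4 = 14. high-quality stays.
mid-quality (assigned level 1): level 0: 8 − 0 = 8; level 1: 13 − 3 = 10; level 2: 18 − 6 = 12. mid-quality prefers level 2.
low-quality (assigned level 0): level 0: 8 − 0 = 8; level 1: 13 − 7 = 6; level 2: 18 − 14 = 4. low-quality stays.
At least one type deviates; the separating profile fails.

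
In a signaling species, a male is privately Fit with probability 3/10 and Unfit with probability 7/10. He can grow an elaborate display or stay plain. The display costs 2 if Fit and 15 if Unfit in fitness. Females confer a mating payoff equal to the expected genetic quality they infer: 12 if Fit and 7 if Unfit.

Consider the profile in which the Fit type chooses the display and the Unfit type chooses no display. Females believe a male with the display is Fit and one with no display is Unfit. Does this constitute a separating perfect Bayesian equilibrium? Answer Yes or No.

Yes

Under these beliefs, the display earns mating payoff 12 and no display earns mating payoff 7.
Fit: the display nets 12 − 2 = 10; no display nets 7. Fit prefers the display.
Unfit: the display nets 12 − 15 = -3; no display nets 7. Unfit prefers no display.
Neither type deviates, so the separating profile is an equilibrium.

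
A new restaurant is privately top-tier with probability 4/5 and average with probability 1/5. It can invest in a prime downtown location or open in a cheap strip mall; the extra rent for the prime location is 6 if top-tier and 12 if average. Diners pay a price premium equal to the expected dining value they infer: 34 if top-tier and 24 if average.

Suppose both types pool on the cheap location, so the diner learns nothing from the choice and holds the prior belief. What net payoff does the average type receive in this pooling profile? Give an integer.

32

Pooled price premium = 4/5·34 + 1/5·24 = 32.
average pays no cost for the cheap location, so net payoff = 32.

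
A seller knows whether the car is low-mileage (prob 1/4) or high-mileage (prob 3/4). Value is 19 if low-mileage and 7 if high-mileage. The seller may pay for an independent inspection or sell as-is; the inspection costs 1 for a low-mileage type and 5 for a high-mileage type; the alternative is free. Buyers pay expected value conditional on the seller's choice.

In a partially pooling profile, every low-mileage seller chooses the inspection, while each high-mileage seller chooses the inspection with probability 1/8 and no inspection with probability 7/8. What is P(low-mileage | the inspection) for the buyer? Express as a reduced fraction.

P(the inspection) = (1/4)·1 + (3/4)·(1/8) = 11/32.
By Bayes' rule, P(low-mileage | the inspection) = (1/4) / (11/32) = 8/11.

8/11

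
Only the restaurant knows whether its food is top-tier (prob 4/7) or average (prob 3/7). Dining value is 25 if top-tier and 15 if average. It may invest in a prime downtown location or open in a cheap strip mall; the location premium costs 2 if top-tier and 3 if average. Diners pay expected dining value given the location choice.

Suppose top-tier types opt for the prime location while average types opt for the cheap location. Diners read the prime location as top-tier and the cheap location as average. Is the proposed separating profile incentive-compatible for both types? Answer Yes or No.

No

Under these beliefs, the prime location earns price premium 25 and the cheap location earns price premium 15.
top-tier: the prime location nets 25 − 2 = 23; the cheap location nets 15. top-tier prefers the prime location.
average: the prime location nets 25 − 3 = 22; the cheap location nets 15. average would deviate to the prime location.
average has a profitable deviation, so the profile is not an equilibrium.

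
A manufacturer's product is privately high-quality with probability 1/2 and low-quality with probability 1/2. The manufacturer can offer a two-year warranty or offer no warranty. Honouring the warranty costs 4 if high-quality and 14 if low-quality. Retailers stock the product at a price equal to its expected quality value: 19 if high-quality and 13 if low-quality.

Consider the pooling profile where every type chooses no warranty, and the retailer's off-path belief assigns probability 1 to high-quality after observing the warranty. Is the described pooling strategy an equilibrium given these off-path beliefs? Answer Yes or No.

On path, the retailer holds the prior and pays 1/2·19 + 1/2·13 = 16. Off path (the warranty), believing high-quality, it pays 19.
high-quality: no warranty nets 16; the warranty nets 19 − 4 = 15. high-quality stays.
low-quality: no warranty nets 16; the warranty nets 19 − 14 = 5. low-quality stays.
No type deviates, so pooling is sustained.

Yes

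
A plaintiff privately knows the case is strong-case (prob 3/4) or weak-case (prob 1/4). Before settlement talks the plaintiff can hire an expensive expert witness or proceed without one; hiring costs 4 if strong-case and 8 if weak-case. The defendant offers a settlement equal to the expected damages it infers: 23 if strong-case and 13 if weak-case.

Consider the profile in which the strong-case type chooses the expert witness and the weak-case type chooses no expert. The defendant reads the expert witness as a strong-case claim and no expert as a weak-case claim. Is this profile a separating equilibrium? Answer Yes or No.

Under these beliefs, the expert witness earns settlement 23 and no expert earns settlement 13.
strong-case: the expert witness nets 23 − 4 = 19; no expert nets 13. strong-case prefers the expert witness.
weak-case: the expert witness nets 23 − 8 = 15; no expert nets 13. weak-case would deviate to the expert witness.
weak-case has a profitable deviation, so the profile is not an equilibrium.

No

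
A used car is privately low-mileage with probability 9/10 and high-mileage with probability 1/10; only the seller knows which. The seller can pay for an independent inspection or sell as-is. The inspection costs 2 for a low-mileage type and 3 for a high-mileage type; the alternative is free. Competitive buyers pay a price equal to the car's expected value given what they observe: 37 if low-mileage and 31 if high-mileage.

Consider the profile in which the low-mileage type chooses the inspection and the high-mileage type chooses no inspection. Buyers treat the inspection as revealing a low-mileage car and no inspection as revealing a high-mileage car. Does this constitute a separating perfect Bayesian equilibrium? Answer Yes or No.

Under these beliefs, the inspection earns price 37 and no inspection earns price 31.
low-mileage: the inspection nets 37 − 2 = 35; no inspection nets 31. low-mileage prefers the inspection.
high-mileage: the inspection nets 37 − 3 = 34; no inspection nets 31. high-mileage would deviate to the inspection.
high-mileage has a profitable deviation, so the profile is not an equilibrium.

No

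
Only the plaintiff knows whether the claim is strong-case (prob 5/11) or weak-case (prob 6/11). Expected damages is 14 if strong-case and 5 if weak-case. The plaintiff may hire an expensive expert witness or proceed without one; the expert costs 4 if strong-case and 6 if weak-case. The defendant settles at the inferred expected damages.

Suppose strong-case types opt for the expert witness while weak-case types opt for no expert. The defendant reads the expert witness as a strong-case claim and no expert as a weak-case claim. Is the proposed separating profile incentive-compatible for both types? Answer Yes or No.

Under these beliefs, the expert witness earns settlement 14 and no expert earns settlement 5.
strong-case: the expert witness nets 14 − 4 = 10; no expert nets 5. strong-case prefers the expert witness.
weak-case: the expert witness nets 14 − 6 = 8; no expert nets 5. weak-case would deviate to the expert witness.
weak-case has a profitable deviation, so the profile is not an equilibrium.

No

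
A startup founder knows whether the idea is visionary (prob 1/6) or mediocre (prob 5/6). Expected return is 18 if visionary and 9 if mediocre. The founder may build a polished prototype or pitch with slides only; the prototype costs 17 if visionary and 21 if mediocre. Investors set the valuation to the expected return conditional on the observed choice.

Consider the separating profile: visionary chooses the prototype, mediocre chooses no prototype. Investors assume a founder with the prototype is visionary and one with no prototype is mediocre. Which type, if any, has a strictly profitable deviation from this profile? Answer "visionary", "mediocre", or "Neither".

The prototype pays 18; no prototype pays 9.
visionary: assigned the prototype, nets 18 − 17 = 1; deviating to no prototype nets 9.
mediocre: assigned no prototype, nets 9; deviating to the prototype nets 18 − 21 = -3.
The visionary type gains 8 by deviating.

visionary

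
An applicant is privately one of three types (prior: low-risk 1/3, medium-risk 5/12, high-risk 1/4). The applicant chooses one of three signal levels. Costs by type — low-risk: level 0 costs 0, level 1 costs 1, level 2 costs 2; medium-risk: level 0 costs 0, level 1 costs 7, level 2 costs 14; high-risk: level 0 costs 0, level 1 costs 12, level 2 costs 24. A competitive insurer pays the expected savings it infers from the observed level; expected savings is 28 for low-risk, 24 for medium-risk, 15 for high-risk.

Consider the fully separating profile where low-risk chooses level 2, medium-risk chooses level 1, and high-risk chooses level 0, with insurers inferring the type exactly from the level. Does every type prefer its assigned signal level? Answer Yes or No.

Separating rebates: level 2 → 28, level 1 → 24, level 0 → 15.
low-risk (assigned level 2): level 0: 15 − 0 = 15; level 1: 24 − 1 = 23; level 2: 28 − 2 = 26. low-risk stays.
medium-risk (assigned level 1): level 0: 15 − 0 = 15; level 1: 24 − 7 = 17; level 2: 28 − 14 = 14. medium-risk stays.
high-risk (assigned level 0): level 0: 15 − 0 = 15; level 1: 24 − 12 = 12; level 2: 28 − 24 = 4. high-risk stays.
Every type prefers its assigned level; separation holds.

Yes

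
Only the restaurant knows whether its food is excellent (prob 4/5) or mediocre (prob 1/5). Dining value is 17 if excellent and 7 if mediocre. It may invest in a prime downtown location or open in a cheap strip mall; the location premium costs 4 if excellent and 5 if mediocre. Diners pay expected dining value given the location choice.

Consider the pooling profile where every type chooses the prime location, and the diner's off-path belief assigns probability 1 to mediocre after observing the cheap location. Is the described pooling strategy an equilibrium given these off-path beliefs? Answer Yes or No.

On path, the diner holds the prior and pays 4/5·17 + 1/5·7 = 15. Off path (the cheap location), believing mediocre, it pays 7.
excellent: the prime location nets 15 − 4 = 11; the cheap location nets 7. excellent stays.
mediocre: the prime location nets 15 − 5 = 10; the cheap location nets 7. mediocre stays.
No type deviates, so pooling is sustained.

Yes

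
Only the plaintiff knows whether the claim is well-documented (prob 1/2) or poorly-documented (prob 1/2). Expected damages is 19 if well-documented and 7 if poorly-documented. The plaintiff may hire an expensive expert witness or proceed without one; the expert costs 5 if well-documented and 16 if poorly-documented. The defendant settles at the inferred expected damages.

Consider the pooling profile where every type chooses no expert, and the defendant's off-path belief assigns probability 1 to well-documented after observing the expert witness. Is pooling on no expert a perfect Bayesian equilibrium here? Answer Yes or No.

On path, the defendant holds the prior and pays 1/2·19 + 1/2·7 = 13. Off path (the expert witness), believing well-documented, it pays 19.
well-documented: no expert nets 13; the expert witness nets 19 − 5 = 14. well-documented would deviate.
poorly-documented: no expert nets 13; the expert witness nets 19 − 16 = 3. poorly-documented stays.
A type deviates, so pooling fails.

No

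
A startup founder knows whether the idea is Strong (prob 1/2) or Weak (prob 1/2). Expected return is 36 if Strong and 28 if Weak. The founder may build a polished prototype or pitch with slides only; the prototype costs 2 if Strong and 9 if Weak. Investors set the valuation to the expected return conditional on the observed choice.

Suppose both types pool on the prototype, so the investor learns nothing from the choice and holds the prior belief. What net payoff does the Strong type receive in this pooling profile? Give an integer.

30

Pooled valuation = 1/2·36 + 1/2·28 = 32.
Strong pays cost 2 for the prototype, so net payoff = 32 − 2 = 30.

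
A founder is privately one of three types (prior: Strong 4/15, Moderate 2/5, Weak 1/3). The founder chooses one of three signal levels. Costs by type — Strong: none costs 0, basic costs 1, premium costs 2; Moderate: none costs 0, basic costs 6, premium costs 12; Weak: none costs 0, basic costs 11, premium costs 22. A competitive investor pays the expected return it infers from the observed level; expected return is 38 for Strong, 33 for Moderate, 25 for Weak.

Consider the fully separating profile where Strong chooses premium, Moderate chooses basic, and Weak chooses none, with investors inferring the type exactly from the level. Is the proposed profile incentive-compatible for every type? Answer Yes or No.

Yes

Separating valuations: premium → 38, basic → 33, none → 25.
Strong (assigned premium): none: 25 − 0 = 25; basic: 33 − 1 = 32; premium: 38 − 2 = 36. Strong stays.
Moderate (assigned basic): none: 25 − 0 = 25; basic: 33 − 6 = 27; premium: 38 − 12 = 26. Moderate stays.
Weak (assigned none): none: 25 − 0 = 25; basic: 33 − 11 = 22; premium: 38 − 22 = 16. Weak stays.
Every type prefers its assigned level; separation holds.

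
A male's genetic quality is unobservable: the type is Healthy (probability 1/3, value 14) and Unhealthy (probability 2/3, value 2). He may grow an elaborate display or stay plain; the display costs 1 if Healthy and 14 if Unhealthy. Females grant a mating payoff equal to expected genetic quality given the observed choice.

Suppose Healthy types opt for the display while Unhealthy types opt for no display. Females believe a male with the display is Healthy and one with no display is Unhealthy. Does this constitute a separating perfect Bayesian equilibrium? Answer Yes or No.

Yes

Under these beliefs, the display earns mating payoff 14 and no display earns mating payoff 2.
Healthy: the display nets 14 − 1 = 13; no display nets 2. Healthy prefers the display.
Unhealthy: the display nets 14 − 14 = 0; no display nets 2. Unhealthy prefers no display.
Neither type deviates, so the separating profile is an equilibrium.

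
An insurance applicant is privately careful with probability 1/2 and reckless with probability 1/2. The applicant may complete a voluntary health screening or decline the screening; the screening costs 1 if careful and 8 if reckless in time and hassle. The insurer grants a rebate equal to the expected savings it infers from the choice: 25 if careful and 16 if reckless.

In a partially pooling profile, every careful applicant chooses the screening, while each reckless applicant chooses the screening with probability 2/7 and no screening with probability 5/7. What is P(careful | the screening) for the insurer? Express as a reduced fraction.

P(the screening) = (1/2)·1 + (1/2)·(2/7) = 9/14.
By Bayes' rule, P(careful | the screening) = (1/2) / (9/14) = 7/9.

7/9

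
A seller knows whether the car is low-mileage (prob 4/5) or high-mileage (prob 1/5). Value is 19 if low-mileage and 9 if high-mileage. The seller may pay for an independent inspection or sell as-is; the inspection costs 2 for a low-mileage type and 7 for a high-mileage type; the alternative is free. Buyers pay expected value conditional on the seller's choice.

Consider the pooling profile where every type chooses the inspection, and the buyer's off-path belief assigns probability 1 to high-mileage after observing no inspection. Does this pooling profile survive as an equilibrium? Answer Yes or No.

Yes

On path, the buyer holds the prior and pays 4/5·19 + 1/5·9 = 17. Off path (no inspection), believing high-mileage, it pays 9.
low-mileage: the inspection nets 17 − 2 = 15; no inspection nets 9. low-mileage stays.
high-mileage: the inspection nets 17 − 7 = 10; no inspection nets 9. high-mileage stays.
No type deviates, so pooling is sustained.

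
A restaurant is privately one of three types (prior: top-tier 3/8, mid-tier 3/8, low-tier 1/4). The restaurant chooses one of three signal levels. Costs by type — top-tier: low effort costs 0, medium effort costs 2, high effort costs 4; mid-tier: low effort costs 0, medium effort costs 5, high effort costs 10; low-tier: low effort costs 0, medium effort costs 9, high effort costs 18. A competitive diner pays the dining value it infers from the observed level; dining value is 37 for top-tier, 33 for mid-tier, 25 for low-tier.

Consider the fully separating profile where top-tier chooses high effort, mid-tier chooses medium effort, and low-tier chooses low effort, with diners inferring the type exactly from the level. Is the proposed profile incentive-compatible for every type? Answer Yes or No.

Separating price premiums: high effort → 37, medium effort → 33, low effort → 25.
top-tier (assigned high effort): low effort: 25 − 0 = 25; medium effort: 33 − 2 = 31; high effort: 37 − 4 = 33. top-tier stays.
mid-tier (assigned medium effort): low effort: 25 − 0 = 25; medium effort: 33 − 5 = 28; high effort: 37 − 10 = 27. mid-tier stays.
low-tier (assigned low effort): low effort: 25 − 0 = 25; medium effort: 33 − 9 = 24; high effort: 37 − 18 = 19. low-tier stays.
Every type prefers its assigned level; separation holds.

Yes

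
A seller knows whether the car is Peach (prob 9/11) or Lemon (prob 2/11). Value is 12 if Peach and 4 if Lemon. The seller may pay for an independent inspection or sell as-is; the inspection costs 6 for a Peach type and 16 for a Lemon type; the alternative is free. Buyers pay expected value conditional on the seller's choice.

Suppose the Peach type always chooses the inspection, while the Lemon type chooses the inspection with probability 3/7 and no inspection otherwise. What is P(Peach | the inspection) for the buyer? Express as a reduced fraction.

P(the inspection) = (9/11)·1 + (2/11)·(3/7) = 69/77.
By Bayes' rule, P(Peach | the inspection) = (9/11) / (69/77) = 21/23.

21/23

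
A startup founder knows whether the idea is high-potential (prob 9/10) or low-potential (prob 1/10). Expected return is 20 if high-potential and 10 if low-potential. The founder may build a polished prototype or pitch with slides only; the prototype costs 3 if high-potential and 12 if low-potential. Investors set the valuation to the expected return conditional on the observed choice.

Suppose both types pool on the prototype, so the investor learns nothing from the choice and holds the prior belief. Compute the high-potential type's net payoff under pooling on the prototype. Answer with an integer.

Pooled valuation = 9/10·20 + 1/10·10 = 19.
high-potential pays cost 3 for the prototype, so net payoff = 19 − 3 = 16.

16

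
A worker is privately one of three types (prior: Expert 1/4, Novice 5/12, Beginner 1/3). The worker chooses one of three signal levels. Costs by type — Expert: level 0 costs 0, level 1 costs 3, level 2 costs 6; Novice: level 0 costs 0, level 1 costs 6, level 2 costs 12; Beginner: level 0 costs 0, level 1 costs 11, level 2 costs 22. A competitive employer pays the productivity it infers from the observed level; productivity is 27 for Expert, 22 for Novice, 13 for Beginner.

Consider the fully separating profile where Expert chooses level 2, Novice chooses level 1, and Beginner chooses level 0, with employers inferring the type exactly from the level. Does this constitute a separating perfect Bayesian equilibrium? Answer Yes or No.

Yes

Separating wages: level 2 → 27, level 1 → 22, level 0 → 13.
Expert (assigned level 2): level 0: 13 − 0 = 13; level 1: 22 − 3 = 19; level 2: 27 − 6 = 21. Expert stays.
Novice (assigned level 1): level 0: 13 − 0 = 13; level 1: 22 − 6 = 16; level 2: 27 − 12 = 15. Novice stays.
Beginner (assigned level 0): level 0: 13 − 0 = 13; level 1: 22 − 11 = 11; level 2: 27 − 22 = 5. Beginner stays.
Every type prefers its assigned level; separation holds.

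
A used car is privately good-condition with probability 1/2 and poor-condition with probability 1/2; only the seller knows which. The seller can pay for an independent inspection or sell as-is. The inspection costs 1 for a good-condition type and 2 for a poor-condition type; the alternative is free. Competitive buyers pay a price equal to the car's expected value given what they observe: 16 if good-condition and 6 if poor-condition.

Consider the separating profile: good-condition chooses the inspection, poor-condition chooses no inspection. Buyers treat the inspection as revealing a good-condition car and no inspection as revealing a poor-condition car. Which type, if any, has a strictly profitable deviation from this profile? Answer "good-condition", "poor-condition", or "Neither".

The inspection pays 16; no inspection pays 6.
good-condition: assigned the inspection, nets 16 − 1 = 15; deviating to no inspection nets 6.
poor-condition: assigned no inspection, nets 6; deviating to the inspection nets 16 − 2 = 14.
The poor-condition type gains 8 by deviating.

poor-condition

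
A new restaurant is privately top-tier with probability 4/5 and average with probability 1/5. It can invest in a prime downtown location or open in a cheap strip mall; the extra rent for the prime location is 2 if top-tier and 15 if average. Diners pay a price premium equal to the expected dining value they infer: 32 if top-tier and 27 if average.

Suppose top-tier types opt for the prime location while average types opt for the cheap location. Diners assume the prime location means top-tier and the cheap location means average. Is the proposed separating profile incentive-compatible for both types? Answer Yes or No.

Yes

Under these beliefs, the prime location earns price premium 32 and the cheap location earns price premium 27.
top-tier: the prime location nets 32 − 2 = 30; the cheap location nets 27. top-tier prefers the prime location.
average: the prime location nets 32 − 15 = 17; the cheap location nets 27. average prefers the cheap location.
Neither type deviates, so the separating profile is an equilibrium.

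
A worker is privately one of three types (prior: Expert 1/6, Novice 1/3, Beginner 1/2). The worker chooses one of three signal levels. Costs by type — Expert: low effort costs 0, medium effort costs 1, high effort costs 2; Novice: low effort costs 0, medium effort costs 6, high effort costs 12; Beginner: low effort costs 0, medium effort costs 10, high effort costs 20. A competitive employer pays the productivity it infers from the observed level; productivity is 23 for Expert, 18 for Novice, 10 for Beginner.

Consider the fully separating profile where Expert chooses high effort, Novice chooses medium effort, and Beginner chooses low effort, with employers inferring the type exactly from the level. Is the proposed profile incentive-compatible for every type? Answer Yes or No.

Separating wages: high effort → 23, medium effort → 18, low effort → 10.
Expert (assigned high effort): low effort: 10 − 0 = 10; medium effort: 18 − 1 = 17; high effort: 23 − 2 = 21. Expert stays.
Novice (assigned medium effort): low effort: 10 − 0 = 10; medium effort: 18 − 6 = 12; high effort: 23 − 12 = 11. Novice stays.
Beginner (assigned low effort): low effort: 10 − 0 = 10; medium effort: 18 − 10 = 8; high effort: 23 − 20 = 3. Beginner stays.
Every type prefers its assigned level; separation holds.

Yes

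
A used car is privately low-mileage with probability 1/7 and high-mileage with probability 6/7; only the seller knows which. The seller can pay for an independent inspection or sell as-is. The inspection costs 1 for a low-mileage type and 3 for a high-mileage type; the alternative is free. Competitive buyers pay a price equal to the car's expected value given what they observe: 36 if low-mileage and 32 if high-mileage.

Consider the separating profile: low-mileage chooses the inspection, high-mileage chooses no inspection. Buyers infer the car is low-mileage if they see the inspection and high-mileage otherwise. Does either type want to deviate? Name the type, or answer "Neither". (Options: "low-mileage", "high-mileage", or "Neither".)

high-mileage

The inspection pays 36; no inspection pays 32.
low-mileage: assigned the inspection, nets 36 − 1 = 35; deviating to no inspection nets 32.
high-mileage: assigned no inspection, nets 32; deviating to the inspection nets 36 − 3 = 33.
The high-mileage type gains 1 by deviating.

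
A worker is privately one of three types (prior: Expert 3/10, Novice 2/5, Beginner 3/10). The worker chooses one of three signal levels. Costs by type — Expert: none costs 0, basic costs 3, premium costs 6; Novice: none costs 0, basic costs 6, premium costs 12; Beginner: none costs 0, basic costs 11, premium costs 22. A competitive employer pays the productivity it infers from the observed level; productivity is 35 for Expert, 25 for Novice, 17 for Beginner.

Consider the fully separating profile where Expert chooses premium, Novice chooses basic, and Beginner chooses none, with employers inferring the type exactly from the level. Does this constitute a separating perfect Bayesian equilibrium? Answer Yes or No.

Separating wages: premium → 35, basic → 25, none → 17.
Expert (assigned premium): none: 17 − 0 = 17; basic: 25 − 3 = 22; premium: 35 − 6 = 29. Expert stays.
Novice (assigned basic): none: 17 − 0 = 17; basic: 25 − 6 = 19; premium: 35 − 12 = 23. Novice prefers premium.
Beginner (assigned none): none: 17 − 0 = 17; basic: 25 − 11 = 14; premium: 35 − 22 = 13. Beginner stays.
At least one type deviates; the separating profile fails.

No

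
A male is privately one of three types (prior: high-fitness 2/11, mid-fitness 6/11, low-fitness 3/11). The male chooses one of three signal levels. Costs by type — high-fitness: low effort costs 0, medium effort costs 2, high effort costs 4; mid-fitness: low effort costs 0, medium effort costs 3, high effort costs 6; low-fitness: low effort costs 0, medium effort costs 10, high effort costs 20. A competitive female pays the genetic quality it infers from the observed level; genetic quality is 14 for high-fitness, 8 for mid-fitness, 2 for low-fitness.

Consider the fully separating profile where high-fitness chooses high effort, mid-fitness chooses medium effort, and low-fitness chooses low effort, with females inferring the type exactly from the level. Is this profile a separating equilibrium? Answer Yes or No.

No

Separating mating payoffs: high effort → 14, medium effort → 8, low effort → 2.
high-fitness (assigned high effort): low effort: 2 − 0 = 2; medium effort: 8 − 2 = 6; high effort: 14 − 4 = 10. high-fitness stays.
mid-fitness (assigned medium effort): low effort: 2 − 0 = 2; medium effort: 8 − 3 = 5; high effort: 14 − 6 = 8. mid-fitness prefers high effort.
low-fitness (assigned low effort): low effort: 2 − 0 = 2; medium effort: 8 − 10 = -2; high effort: 14 − 20 = -6. low-fitness stays.
At least one type deviates; the separating profile fails.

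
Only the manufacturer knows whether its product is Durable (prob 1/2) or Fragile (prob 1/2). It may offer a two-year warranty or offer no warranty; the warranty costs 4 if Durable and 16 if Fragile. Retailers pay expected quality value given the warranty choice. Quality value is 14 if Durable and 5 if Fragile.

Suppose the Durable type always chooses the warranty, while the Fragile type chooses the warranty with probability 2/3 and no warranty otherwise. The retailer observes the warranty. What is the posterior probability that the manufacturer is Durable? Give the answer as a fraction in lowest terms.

3/5

P(the warranty) = (1/2)·1 + (1/2)·(2/3) = 5/6.
By Bayes' rule, P(Durable | the warranty) = (1/2) / (5/6) = 3/5.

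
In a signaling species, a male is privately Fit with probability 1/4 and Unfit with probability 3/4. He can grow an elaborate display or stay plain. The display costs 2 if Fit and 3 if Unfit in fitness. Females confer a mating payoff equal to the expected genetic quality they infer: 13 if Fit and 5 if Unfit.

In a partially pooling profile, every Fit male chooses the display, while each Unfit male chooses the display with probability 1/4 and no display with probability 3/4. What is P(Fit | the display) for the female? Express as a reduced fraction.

P(the display) = (1/4)·1 + (3/4)·(1/4) = 7/16.
By Bayes' rule, P(Fit | the display) = (1/4) / (7/16) = 4/7.

4/7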